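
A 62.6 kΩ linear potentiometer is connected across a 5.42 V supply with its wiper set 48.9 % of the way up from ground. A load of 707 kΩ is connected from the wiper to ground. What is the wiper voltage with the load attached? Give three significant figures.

The wiper splits the pot into (1−α)R = 31.99 kΩ above and αR = 30.61 kΩ below.
Lower section ‖ load = 29.34 kΩ.
V_wiper = 5.42 × 29.34/(31.99 + 29.34) = 2.59 V.

V ≈ 2.59 V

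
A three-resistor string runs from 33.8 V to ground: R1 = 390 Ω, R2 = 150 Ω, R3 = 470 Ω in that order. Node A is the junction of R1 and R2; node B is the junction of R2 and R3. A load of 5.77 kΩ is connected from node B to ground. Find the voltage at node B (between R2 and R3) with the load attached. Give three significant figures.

At node B, R3 is in parallel with the load: R3‖R_L = 434.6 Ω.
Below node A the resistance is R2 + (R3‖R_L) = 584.6 Ω, so V_A = 33.8 × 584.6/974.6 = 20.27 V.
Then V_B = V_A × (R3‖R_L)/(R2 + R3‖R_L) = 20.27 × 434.6/584.6 = 15.1 V.

V ≈ 15.1 V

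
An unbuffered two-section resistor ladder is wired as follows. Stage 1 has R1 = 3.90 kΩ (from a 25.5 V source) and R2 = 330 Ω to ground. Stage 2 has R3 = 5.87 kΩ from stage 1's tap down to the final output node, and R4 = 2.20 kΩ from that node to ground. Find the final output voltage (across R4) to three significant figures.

Stage 2 presents R3+R4 = 8070 Ω as a load on stage 1's tap.
Stage 1's lower leg becomes R2‖(R3+R4) = 317.0 Ω, so V_mid = 25.5 × 317.0/4217 = 1.917 V.
Stage 2 is itself unloaded: V_out = V_mid × R4/(R3+R4) = 1.917 × 2200/8070 = 0.523 V.

V_out ≈ 0.523 V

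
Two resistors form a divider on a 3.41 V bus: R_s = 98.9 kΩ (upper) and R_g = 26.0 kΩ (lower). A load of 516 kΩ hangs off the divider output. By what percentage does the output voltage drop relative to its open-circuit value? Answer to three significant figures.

The divider's output (Thévenin) resistance is R_s‖R_g = 20.59 kΩ.
Fractional drop under load = R_th/(R_th + R_L) = 20.59 / (20.59 + 516) = 0.03837.
So the output falls by 3.84 %.

3.84 %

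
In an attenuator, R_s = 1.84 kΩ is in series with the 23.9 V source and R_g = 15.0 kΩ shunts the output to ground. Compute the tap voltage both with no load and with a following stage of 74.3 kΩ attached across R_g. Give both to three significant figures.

Unloaded: 21.3 V; loaded: 20.8 V

Open-circuit: V = 23.9 × 15.0/(1.84 + 15.0) = 21.3 V.
With the load, R_g becomes R_g‖R_L = 12.48 kΩ, so V = 23.9 × 12.48/14.32 = 20.8 V.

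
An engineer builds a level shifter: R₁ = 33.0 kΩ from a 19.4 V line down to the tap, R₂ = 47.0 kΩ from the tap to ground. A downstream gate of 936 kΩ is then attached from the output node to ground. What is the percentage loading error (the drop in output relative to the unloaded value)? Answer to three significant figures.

The divider's output (Thévenin) resistance is R₁‖R₂ = 19.39 kΩ.
Fractional drop under load = R_th/(R_th + R_L) = 19.39 / (19.39 + 936) = 0.02029.
So the output falls by 2.03 %.

2.03 %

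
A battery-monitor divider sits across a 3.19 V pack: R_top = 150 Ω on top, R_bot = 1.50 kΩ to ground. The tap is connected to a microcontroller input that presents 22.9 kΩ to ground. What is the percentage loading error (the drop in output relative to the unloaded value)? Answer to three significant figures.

The divider's output (Thévenin) resistance is R_top‖R_bot = 136.4 Ω.
Fractional drop under load = R_th/(R_th + R_L) = 136.4 / (136.4 + 22900) = 0.005919.
So the output falls by 0.592 %.

0.592 %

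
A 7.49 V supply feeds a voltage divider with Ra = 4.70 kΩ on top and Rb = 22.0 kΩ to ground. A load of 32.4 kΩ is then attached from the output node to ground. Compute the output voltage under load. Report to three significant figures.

The load sits in parallel with Rb: Rb‖R_L = (22.0 × 32.4) / (22.0 + 32.4) = 13.10 kΩ.
V_out = 7.49 × 13.10 / (4.70 + 13.10) = 7.49 × 13.10/17.80 = 5.51 V.

V_out ≈ 5.51 V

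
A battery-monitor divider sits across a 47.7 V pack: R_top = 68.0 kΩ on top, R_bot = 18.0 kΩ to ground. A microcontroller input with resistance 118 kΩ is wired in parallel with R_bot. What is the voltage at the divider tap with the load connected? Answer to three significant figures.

V_out ≈ 8.91 V

The load sits in parallel with R_bot: R_bot‖R_L = (18.0 × 118) / (18.0 + 118) = 15.62 kΩ.
V_out = 47.7 × 15.62 / (68.0 + 15.62) = 47.7 × 15.62/83.62 = 8.91 V.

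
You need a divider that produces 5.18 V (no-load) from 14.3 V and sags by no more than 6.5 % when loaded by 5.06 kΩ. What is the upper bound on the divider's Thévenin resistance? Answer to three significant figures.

Loading drop = R_th/(R_th + R_L) ≤ 0.0650, so R_th ≤ R_L · ε/(1−ε) = 5.06 kΩ × 0.0650/0.9350 = 352 Ω.

R_th ≤ 352 Ω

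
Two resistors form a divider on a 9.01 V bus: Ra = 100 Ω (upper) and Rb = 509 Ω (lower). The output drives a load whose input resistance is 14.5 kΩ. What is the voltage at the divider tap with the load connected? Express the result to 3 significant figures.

V_out ≈ 7.49 V

The load sits in parallel with Rb: Rb‖R_L = (509 × 14500) / (509 + 14500) = 491.7 Ω.
V_out = 9.01 × 491.7 / (100 + 491.7) = 9.01 × 491.7/591.7 = 7.49 V.
(Unloaded it would have been 7.53 V.)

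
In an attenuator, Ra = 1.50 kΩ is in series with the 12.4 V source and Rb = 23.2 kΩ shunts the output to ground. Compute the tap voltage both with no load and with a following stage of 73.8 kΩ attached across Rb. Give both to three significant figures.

Unloaded: 11.6 V; loaded: 11.4 V

Open-circuit: V = 12.4 × 23.2/(1.50 + 23.2) = 11.6 V.
With the load, Rb becomes Rb‖R_L = 17.65 kΩ, so V = 12.4 × 17.65/19.15 = 11.4 V.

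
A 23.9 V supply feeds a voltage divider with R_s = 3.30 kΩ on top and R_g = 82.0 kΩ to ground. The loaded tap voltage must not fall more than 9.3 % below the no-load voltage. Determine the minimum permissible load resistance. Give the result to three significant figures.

R_L(min) ≈ 30.9 kΩ

Output resistance R_th = R_s‖R_g = (3.30 × 82.0)/85.30 = 3.172 kΩ.
The fractional drop is R_th/(R_th + R_L); requiring this ≤ 0.0930 gives R_L ≥ R_th(1/0.0930 − 1) = 3.172 × 9.753 = 30.9 kΩ.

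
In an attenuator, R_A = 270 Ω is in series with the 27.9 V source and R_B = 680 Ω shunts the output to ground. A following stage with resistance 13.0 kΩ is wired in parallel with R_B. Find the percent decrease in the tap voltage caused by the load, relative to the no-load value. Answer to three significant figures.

The divider's output (Thévenin) resistance is R_A‖R_B = 193.3 Ω.
Fractional drop under load = R_th/(R_th + R_L) = 193.3 / (193.3 + 13000) = 0.01465.
So the output falls by 1.46 %.

1.46 %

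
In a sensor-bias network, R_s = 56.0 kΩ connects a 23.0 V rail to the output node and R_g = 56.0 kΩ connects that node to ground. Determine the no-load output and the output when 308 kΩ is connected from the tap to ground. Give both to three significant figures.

Unloaded: 11.5 V; loaded: 10.5 V

Open-circuit: V = 23.0 × 56.0/(56.0 + 56.0) = 11.5 V.
With the load, R_g becomes R_g‖R_L = 47.38 kΩ, so V = 23.0 × 47.38/103.4 = 10.5 V.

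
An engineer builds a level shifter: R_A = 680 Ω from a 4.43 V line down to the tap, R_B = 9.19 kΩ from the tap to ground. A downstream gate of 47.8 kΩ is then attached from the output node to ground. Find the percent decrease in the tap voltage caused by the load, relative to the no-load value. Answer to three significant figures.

1.31 %

The divider's output (Thévenin) resistance is R_A‖R_B = 633.2 Ω.
Fractional drop under load = R_th/(R_th + R_L) = 633.2 / (633.2 + 47800) = 0.01307.
So the output falls by 1.31 %.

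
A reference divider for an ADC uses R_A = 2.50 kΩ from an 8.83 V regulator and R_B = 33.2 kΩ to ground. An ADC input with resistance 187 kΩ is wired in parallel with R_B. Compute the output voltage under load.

V_out ≈ 8.11 V

The load sits in parallel with R_B: R_B‖R_L = (33.2 × 187) / (33.2 + 187) = 28.19 kΩ.
V_out = 8.83 × 28.19 / (2.50 + 28.19) = 8.83 × 28.19/30.69 = 8.11 V.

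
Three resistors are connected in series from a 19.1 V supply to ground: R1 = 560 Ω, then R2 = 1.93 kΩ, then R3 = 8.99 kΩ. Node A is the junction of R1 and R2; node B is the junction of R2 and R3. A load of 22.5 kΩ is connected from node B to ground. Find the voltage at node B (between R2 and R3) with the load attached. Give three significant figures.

At node B, R3 is in parallel with the load: R3‖R_L = 6423 Ω.
Below node A the resistance is R2 + (R3‖R_L) = 8353 Ω, so V_A = 19.1 × 8353/8913 = 17.90 V.
Then V_B = V_A × (R3‖R_L)/(R2 + R3‖R_L) = 17.90 × 6423/8353 = 13.8 V.

V ≈ 13.8 V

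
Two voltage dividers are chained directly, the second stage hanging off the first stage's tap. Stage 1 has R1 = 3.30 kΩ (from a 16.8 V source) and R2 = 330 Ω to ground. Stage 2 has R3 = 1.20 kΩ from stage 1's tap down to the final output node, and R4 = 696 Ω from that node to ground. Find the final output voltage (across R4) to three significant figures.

V_out ≈ 0.484 V

Stage 2 presents R3+R4 = 1896 Ω as a load on stage 1's tap.
Stage 1's lower leg becomes R2‖(R3+R4) = 281.1 Ω, so V_mid = 16.8 × 281.1/3581 = 1.319 V.
Stage 2 is itself unloaded: V_out = V_mid × R4/(R3+R4) = 1.319 × 696/1896 = 0.484 V.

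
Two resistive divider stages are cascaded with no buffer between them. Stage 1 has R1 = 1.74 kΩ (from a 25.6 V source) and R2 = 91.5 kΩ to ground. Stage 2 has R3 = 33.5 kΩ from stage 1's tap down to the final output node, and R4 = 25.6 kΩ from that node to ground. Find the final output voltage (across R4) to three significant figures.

Stage 2 presents R3+R4 = 59.10 kΩ as a load on stage 1's tap.
Stage 1's lower leg becomes R2‖(R3+R4) = 35.91 kΩ, so V_mid = 25.6 × 35.91/37.65 = 24.42 V.
Stage 2 is itself unloaded: V_out = V_mid × R4/(R3+R4) = 24.42 × 25.6/59.10 = 10.6 V.

V_out ≈ 10.6 V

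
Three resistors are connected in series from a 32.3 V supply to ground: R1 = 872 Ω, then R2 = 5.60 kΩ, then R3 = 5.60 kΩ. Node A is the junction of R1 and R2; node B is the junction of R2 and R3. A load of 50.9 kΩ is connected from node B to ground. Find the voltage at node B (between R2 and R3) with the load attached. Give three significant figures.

At node B, R3 is in parallel with the load: R3‖R_L = 5045 Ω.
Below node A the resistance is R2 + (R3‖R_L) = 10640 Ω, so V_A = 32.3 × 10640/11520 = 29.85 V.
Then V_B = V_A × (R3‖R_L)/(R2 + R3‖R_L) = 29.85 × 5045/10640 = 14.1 V.

V ≈ 14.1 V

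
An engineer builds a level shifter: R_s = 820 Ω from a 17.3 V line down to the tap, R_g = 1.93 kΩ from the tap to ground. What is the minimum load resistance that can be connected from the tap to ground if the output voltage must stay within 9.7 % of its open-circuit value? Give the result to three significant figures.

Output resistance R_th = R_s‖R_g = (820 × 1930)/2750 = 575.5 Ω.
The fractional drop is R_th/(R_th + R_L); requiring this ≤ 0.0970 gives R_L ≥ R_th(1/0.0970 − 1) = 575.5 × 9.309 = 5.36 kΩ.

R_L(min) ≈ 5.36 kΩ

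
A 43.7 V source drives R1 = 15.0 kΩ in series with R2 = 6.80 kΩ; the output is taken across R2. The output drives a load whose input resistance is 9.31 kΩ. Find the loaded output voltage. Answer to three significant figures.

V_out ≈ 9.07 V

The load sits in parallel with R2: R2‖R_L = (6.80 × 9.31) / (6.80 + 9.31) = 3.930 kΩ.
V_out = 43.7 × 3.930 / (15.0 + 3.930) = 43.7 × 3.930/18.93 = 9.07 V.
(Unloaded it would have been 13.6 V.)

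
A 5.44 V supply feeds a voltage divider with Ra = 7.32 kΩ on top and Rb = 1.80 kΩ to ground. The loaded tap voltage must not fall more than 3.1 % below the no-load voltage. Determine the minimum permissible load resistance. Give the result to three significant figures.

Output resistance R_th = Ra‖Rb = (7.32 × 1.80)/9.120 = 1.445 kΩ.
The fractional drop is R_th/(R_th + R_L); requiring this ≤ 0.0310 gives R_L ≥ R_th(1/0.0310 − 1) = 1.445 × 31.26 = 45.2 kΩ.

R_L(min) ≈ 45.2 kΩ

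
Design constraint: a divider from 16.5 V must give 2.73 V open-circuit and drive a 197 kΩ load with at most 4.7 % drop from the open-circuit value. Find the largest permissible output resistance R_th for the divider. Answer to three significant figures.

Loading drop = R_th/(R_th + R_L) ≤ 0.0470, so R_th ≤ R_L · ε/(1−ε) = 197 kΩ × 0.0470/0.9530 = 9.72 kΩ.
(Any R1, R2 with R2/(R1+R2) = 0.165 and R1‖R2 ≤ 9.72 kΩ will meet the spec.)

R_th ≤ 9.72 kΩ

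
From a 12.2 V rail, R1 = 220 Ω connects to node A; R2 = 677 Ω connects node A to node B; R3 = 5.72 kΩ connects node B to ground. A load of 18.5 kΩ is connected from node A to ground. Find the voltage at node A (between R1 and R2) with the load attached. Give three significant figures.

Below node A the series string R2+R3 = 6397 Ω sits in parallel with the 18500 Ω load: 4753 Ω.
V_A = 12.2 × 4753/(220 + 4753) = 11.7 V.

V ≈ 11.7 V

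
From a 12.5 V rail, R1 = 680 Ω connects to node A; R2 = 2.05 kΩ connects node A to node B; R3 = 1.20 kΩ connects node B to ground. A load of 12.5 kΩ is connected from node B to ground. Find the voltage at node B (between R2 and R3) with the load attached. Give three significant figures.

V ≈ 3.58 V

At node B, R3 is in parallel with the load: R3‖R_L = 1095 Ω.
Below node A the resistance is R2 + (R3‖R_L) = 3145 Ω, so V_A = 12.5 × 3145/3825 = 10.28 V.
Then V_B = V_A × (R3‖R_L)/(R2 + R3‖R_L) = 10.28 × 1095/3145 = 3.58 V.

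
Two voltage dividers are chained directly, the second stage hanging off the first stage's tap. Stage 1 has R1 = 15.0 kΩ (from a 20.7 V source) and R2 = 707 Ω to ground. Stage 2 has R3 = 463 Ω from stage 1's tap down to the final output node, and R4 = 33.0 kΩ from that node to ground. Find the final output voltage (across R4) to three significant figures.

V_out ≈ 0.901 V

Stage 2 presents R3+R4 = 33460 Ω as a load on stage 1's tap.
Stage 1's lower leg becomes R2‖(R3+R4) = 692.4 Ω, so V_mid = 20.7 × 692.4/15690 = 0.9133 V.
Stage 2 is itself unloaded: V_out = V_mid × R4/(R3+R4) = 0.9133 × 33000/33460 = 0.901 V.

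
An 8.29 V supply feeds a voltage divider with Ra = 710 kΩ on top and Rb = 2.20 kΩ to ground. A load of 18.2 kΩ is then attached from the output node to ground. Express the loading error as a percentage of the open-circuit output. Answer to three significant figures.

10.8 %

Unloaded V = 8.29 × 2.20/712.2 = 0.025608 V.
Loaded: Rb‖R_L = 1.963 kΩ, giving V = 8.29 × 1.963/712.0 = 0.022854 V.
Drop = (0.025608 − 0.022854) / 0.025608 = 10.8 %.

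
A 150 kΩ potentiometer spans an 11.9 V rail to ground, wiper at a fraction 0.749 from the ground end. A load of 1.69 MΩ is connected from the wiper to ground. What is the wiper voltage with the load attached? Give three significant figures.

V ≈ 8.77 V

The wiper splits the pot into (1−α)R = 37.65 kΩ above and αR = 112.3 kΩ below.
Lower section ‖ load = 105.3 kΩ.
V_wiper = 11.9 × 105.3/(37.65 + 105.3) = 8.77 V.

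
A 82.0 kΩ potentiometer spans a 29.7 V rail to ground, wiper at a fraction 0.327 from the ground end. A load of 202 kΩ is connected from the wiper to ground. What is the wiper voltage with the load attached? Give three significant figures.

The wiper splits the pot into (1−α)R = 55.19 kΩ above and αR = 26.81 kΩ below.
Lower section ‖ load = 23.67 kΩ.
V_wiper = 29.7 × 23.67/(55.19 + 23.67) = 8.92 V.

V ≈ 8.92 V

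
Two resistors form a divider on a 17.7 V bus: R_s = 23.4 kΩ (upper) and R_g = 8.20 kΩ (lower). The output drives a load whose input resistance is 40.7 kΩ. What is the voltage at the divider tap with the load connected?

V_out ≈ 4.00 V

The load sits in parallel with R_g: R_g‖R_L = (8.20 × 40.7) / (8.20 + 40.7) = 6.825 kΩ.
V_out = 17.7 × 6.825 / (23.4 + 6.825) = 17.7 × 6.825/30.22 = 4.00 V.
(Unloaded it would have been 4.59 V.)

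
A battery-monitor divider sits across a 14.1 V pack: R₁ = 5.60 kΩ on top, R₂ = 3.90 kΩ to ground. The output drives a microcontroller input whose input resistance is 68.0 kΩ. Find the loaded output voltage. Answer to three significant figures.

The load sits in parallel with R₂: R₂‖R_L = (3.90 × 68.0) / (3.90 + 68.0) = 3.688 kΩ.
V_out = 14.1 × 3.688 / (5.60 + 3.688) = 14.1 × 3.688/9.288 = 5.60 V.

V_out ≈ 5.60 V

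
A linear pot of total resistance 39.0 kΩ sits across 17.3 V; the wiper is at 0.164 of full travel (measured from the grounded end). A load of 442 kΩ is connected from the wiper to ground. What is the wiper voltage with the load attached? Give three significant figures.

The wiper splits the pot into (1−α)R = 32.60 kΩ above and αR = 6.396 kΩ below.
Lower section ‖ load = 6.305 kΩ.
V_wiper = 17.3 × 6.305/(32.60 + 6.305) = 2.80 V.

V ≈ 2.80 V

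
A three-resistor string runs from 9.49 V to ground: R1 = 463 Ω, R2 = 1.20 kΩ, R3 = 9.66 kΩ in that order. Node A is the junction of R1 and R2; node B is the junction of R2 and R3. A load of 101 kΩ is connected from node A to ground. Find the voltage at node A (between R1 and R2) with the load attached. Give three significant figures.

Below node A the series string R2+R3 = 10860 Ω sits in parallel with the 101000 Ω load: 9806 Ω.
V_A = 9.49 × 9806/(463 + 9806) = 9.06 V.

V ≈ 9.06 V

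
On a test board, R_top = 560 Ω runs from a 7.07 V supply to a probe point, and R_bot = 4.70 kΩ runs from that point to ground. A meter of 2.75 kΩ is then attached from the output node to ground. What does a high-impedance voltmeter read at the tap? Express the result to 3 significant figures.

V_out ≈ 5.34 V

The load sits in parallel with R_bot: R_bot‖R_L = (4700 × 2750) / (4700 + 2750) = 1735 Ω.
V_out = 7.07 × 1735 / (560 + 1735) = 7.07 × 1735/2295 = 5.34 V.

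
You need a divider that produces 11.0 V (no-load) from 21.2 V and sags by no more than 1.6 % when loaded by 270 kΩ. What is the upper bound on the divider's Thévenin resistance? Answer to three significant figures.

Loading drop = R_th/(R_th + R_L) ≤ 0.0160, so R_th ≤ R_L · ε/(1−ε) = 270 kΩ × 0.0160/0.9840 = 4.39 kΩ.
(Any R1, R2 with R2/(R1+R2) = 0.519 and R1‖R2 ≤ 4.39 kΩ will meet the spec.)

R_th ≤ 4.39 kΩ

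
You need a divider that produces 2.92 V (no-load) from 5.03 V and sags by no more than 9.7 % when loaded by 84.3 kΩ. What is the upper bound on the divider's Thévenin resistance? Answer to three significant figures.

Loading drop = R_th/(R_th + R_L) ≤ 0.0970, so R_th ≤ R_L · ε/(1−ε) = 84.3 kΩ × 0.0970/0.9030 = 9.06 kΩ.
(Any R1, R2 with R2/(R1+R2) = 0.581 and R1‖R2 ≤ 9.06 kΩ will meet the spec.)

R_th ≤ 9.06 kΩ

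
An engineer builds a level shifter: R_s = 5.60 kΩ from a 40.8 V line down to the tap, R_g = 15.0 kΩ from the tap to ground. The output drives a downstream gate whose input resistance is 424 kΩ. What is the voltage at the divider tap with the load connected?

V_out ≈ 29.4 V

The load sits in parallel with R_g: R_g‖R_L = (15.0 × 424) / (15.0 + 424) = 14.49 kΩ.
V_out = 40.8 × 14.49 / (5.60 + 14.49) = 40.8 × 14.49/20.09 = 29.4 V.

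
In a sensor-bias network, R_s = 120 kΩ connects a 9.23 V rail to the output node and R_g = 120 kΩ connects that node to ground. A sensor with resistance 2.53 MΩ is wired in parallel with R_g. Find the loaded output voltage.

V_out ≈ 4.51 V

The load sits in parallel with R_g: R_g‖R_L = (120 × 2530) / (120 + 2530) = 114.6 kΩ.
V_out = 9.23 × 114.6 / (120 + 114.6) = 9.23 × 114.6/234.6 = 4.51 V.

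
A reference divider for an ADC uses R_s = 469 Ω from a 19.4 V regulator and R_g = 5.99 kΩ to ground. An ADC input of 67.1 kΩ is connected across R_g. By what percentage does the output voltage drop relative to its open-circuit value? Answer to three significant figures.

The divider's output (Thévenin) resistance is R_s‖R_g = 434.9 Ω.
Fractional drop under load = R_th/(R_th + R_L) = 434.9 / (434.9 + 67100) = 0.006440.
So the output falls by 0.644 %.

0.644 %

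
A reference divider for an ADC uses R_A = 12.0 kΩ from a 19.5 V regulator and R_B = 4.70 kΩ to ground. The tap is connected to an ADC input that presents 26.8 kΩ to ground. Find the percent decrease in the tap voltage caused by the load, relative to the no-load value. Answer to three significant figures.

11.2 %

The divider's output (Thévenin) resistance is R_A‖R_B = 3.377 kΩ.
Fractional drop under load = R_th/(R_th + R_L) = 3.377 / (3.377 + 26.8) = 0.1119.
So the output falls by 11.2 %.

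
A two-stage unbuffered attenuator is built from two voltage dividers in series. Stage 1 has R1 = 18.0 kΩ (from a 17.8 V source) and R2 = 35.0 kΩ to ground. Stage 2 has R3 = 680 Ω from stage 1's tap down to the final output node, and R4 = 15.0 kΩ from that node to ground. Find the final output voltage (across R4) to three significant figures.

V_out ≈ 6.40 V

Stage 2 presents R3+R4 = 15680 Ω as a load on stage 1's tap.
Stage 1's lower leg becomes R2‖(R3+R4) = 10830 Ω, so V_mid = 17.8 × 10830/28830 = 6.686 V.
Stage 2 is itself unloaded: V_out = V_mid × R4/(R3+R4) = 6.686 × 15000/15680 = 6.40 V.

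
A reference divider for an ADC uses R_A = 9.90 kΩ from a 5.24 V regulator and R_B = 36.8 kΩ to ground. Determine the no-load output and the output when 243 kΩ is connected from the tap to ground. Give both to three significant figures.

Unloaded: 4.13 V; loaded: 4.00 V

Open-circuit: V = 5.24 × 36.8/(9.90 + 36.8) = 4.13 V.
With the load, R_B becomes R_B‖R_L = 31.96 kΩ, so V = 5.24 × 31.96/41.86 = 4.00 V.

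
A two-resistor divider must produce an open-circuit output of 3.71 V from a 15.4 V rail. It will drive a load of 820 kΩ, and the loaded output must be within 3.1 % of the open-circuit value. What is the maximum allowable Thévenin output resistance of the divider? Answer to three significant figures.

R_th ≤ 26.2 kΩ

Loading drop = R_th/(R_th + R_L) ≤ 0.0310, so R_th ≤ R_L · ε/(1−ε) = 820 kΩ × 0.0310/0.9690 = 26.2 kΩ.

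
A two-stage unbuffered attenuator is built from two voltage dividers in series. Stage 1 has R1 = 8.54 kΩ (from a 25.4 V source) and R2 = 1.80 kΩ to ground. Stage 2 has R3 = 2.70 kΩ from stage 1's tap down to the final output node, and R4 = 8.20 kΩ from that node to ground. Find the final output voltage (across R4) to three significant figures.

Stage 2 presents R3+R4 = 10.90 kΩ as a load on stage 1's tap.
Stage 1's lower leg becomes R2‖(R3+R4) = 1.545 kΩ, so V_mid = 25.4 × 1.545/10.08 = 3.891 V.
Stage 2 is itself unloaded: V_out = V_mid × R4/(R3+R4) = 3.891 × 8.20/10.90 = 2.93 V.

V_out ≈ 2.93 V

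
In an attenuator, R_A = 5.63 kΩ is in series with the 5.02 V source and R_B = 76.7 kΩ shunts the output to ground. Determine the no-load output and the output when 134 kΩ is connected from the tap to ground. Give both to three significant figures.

Open-circuit: V = 5.02 × 76.7/(5.63 + 76.7) = 4.68 V.
With the load, R_B becomes R_B‖R_L = 48.78 kΩ, so V = 5.02 × 48.78/54.41 = 4.50 V.

Unloaded: 4.68 V; loaded: 4.50 V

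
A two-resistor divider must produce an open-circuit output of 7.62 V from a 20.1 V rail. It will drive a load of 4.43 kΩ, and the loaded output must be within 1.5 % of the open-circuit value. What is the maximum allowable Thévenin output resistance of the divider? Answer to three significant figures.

R_th ≤ 67.5 Ω

Loading drop = R_th/(R_th + R_L) ≤ 0.0150, so R_th ≤ R_L · ε/(1−ε) = 4.43 kΩ × 0.0150/0.9850 = 67.5 Ω.
(Any R1, R2 with R2/(R1+R2) = 0.379 and R1‖R2 ≤ 67.5 Ω will meet the spec.)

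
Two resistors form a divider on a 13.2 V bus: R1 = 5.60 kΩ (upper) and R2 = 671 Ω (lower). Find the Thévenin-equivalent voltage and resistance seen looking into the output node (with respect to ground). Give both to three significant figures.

V_th = 1.41 V, R_th = 599 Ω

V_th is the open-circuit tap voltage: 13.2 × 671/(5600 + 671) = 1.41 V.
With the supply zeroed, R1 and R2 appear in parallel from the tap: R_th = R1‖R2 = (5600 × 671)/6271 = 599 Ω.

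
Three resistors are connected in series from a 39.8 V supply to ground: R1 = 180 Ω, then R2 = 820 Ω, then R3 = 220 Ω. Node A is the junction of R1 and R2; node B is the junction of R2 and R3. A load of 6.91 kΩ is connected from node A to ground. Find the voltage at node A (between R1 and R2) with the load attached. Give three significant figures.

V ≈ 33.2 V

Below node A the series string R2+R3 = 1040 Ω sits in parallel with the 6910 Ω load: 903.9 Ω.
V_A = 39.8 × 903.9/(180 + 903.9) = 33.2 V.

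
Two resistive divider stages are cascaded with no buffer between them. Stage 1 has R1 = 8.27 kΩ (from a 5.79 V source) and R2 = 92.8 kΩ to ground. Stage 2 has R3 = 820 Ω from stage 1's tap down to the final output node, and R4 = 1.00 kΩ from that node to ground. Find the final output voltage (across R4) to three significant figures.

Stage 2 presents R3+R4 = 1820 Ω as a load on stage 1's tap.
Stage 1's lower leg becomes R2‖(R3+R4) = 1785 Ω, so V_mid = 5.79 × 1785/10050 = 1.028 V.
Stage 2 is itself unloaded: V_out = V_mid × R4/(R3+R4) = 1.028 × 1000/1820 = 0.565 V.

V_out ≈ 0.565 V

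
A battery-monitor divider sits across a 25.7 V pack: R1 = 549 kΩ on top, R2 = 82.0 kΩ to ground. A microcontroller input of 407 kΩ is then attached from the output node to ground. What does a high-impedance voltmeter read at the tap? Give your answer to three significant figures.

The load sits in parallel with R2: R2‖R_L = (82.0 × 407) / (82.0 + 407) = 68.25 kΩ.
V_out = 25.7 × 68.25 / (549 + 68.25) = 25.7 × 68.25/617.2 = 2.84 V.
(Unloaded it would have been 3.34 V.)

V_out ≈ 2.84 V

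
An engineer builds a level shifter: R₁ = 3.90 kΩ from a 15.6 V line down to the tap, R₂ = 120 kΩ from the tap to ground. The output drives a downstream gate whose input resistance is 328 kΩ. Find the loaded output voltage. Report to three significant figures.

V_out ≈ 14.9 V

The load sits in parallel with R₂: R₂‖R_L = (120 × 328) / (120 + 328) = 87.86 kΩ.
V_out = 15.6 × 87.86 / (3.90 + 87.86) = 15.6 × 87.86/91.76 = 14.9 V.
(Unloaded it would have been 15.1 V.)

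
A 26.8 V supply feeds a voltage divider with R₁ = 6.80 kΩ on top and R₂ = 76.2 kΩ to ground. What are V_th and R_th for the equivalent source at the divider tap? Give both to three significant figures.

V_th is the open-circuit tap voltage: 26.8 × 76.2/(6.80 + 76.2) = 24.6 V.
With the supply zeroed, R₁ and R₂ appear in parallel from the tap: R_th = R₁‖R₂ = (6.80 × 76.2)/83.00 = 6.24 kΩ.

V_th = 24.6 V, R_th = 6.24 kΩ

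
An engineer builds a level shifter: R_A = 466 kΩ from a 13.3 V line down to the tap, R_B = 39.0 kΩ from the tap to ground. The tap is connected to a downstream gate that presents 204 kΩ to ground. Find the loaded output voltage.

V_out ≈ 0.873 V

The load sits in parallel with R_B: R_B‖R_L = (39.0 × 204) / (39.0 + 204) = 32.74 kΩ.
V_out = 13.3 × 32.74 / (466 + 32.74) = 13.3 × 32.74/498.7 = 0.873 V.
(Unloaded it would have been 1.03 V.)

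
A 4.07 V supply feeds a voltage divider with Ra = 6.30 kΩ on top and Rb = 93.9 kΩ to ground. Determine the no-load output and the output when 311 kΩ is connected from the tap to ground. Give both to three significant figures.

Open-circuit: V = 4.07 × 93.9/(6.30 + 93.9) = 3.81 V.
With the load, Rb becomes Rb‖R_L = 72.12 kΩ, so V = 4.07 × 72.12/78.42 = 3.74 V.

Unloaded: 3.81 V; loaded: 3.74 V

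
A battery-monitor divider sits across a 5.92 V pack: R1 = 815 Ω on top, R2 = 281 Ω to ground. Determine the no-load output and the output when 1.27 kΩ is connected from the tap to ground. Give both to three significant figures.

Open-circuit: V = 5.92 × 281/(815 + 281) = 1.52 V.
With the load, R2 becomes R2‖R_L = 230.1 Ω, so V = 5.92 × 230.1/1045 = 1.30 V.

Unloaded: 1.52 V; loaded: 1.30 V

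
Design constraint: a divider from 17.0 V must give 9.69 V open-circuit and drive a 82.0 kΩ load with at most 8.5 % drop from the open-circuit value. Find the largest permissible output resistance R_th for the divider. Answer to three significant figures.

R_th ≤ 7.62 kΩ

Loading drop = R_th/(R_th + R_L) ≤ 0.0850, so R_th ≤ R_L · ε/(1−ε) = 82.0 kΩ × 0.0850/0.9150 = 7.62 kΩ.
(Any R1, R2 with R2/(R1+R2) = 0.570 and R1‖R2 ≤ 7.62 kΩ will meet the spec.)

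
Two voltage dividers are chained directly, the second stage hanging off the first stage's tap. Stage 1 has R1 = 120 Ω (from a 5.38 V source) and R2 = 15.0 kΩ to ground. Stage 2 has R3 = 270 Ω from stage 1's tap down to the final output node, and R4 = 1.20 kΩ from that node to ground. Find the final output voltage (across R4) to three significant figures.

V_out ≈ 4.03 V

Stage 2 presents R3+R4 = 1470 Ω as a load on stage 1's tap.
Stage 1's lower leg becomes R2‖(R3+R4) = 1339 Ω, so V_mid = 5.38 × 1339/1459 = 4.937 V.
Stage 2 is itself unloaded: V_out = V_mid × R4/(R3+R4) = 4.937 × 1200/1470 = 4.03 V.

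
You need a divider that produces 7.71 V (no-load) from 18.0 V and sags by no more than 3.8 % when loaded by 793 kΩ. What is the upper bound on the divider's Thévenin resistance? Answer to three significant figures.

Loading drop = R_th/(R_th + R_L) ≤ 0.0380, so R_th ≤ R_L · ε/(1−ε) = 793 kΩ × 0.0380/0.9620 = 31.3 kΩ.

R_th ≤ 31.3 kΩ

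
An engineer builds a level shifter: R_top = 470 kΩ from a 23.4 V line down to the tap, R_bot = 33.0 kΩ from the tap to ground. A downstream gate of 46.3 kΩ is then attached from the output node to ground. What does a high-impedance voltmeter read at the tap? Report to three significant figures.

V_out ≈ 0.921 V

The load sits in parallel with R_bot: R_bot‖R_L = (33.0 × 46.3) / (33.0 + 46.3) = 19.27 kΩ.
V_out = 23.4 × 19.27 / (470 + 19.27) = 23.4 × 19.27/489.3 = 0.921 V.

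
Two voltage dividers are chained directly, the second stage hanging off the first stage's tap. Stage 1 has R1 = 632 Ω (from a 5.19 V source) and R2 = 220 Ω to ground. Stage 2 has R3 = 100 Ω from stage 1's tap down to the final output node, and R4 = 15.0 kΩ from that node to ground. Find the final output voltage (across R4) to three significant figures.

Stage 2 presents R3+R4 = 15100 Ω as a load on stage 1's tap.
Stage 1's lower leg becomes R2‖(R3+R4) = 216.8 Ω, so V_mid = 5.19 × 216.8/848.8 = 1.326 V.
Stage 2 is itself unloaded: V_out = V_mid × R4/(R3+R4) = 1.326 × 15000/15100 = 1.32 V.

V_out ≈ 1.32 V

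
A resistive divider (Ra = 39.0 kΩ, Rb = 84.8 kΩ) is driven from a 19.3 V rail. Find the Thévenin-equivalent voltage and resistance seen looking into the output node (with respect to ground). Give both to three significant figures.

V_th is the open-circuit tap voltage: 19.3 × 84.8/(39.0 + 84.8) = 13.2 V.
With the supply zeroed, Ra and Rb appear in parallel from the tap: R_th = Ra‖Rb = (39.0 × 84.8)/123.8 = 26.7 kΩ.

V_th = 13.2 V, R_th = 26.7 kΩ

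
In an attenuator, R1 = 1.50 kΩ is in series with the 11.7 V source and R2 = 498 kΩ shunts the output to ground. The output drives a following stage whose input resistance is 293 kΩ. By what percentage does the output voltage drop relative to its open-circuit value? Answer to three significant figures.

0.508 %

The divider's output (Thévenin) resistance is R1‖R2 = 1.495 kΩ.
Fractional drop under load = R_th/(R_th + R_L) = 1.495 / (1.495 + 293) = 0.005078.
So the output falls by 0.508 %.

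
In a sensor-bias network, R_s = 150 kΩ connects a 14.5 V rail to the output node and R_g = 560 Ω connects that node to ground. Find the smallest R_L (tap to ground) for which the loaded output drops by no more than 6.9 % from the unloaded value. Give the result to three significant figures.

Output resistance R_th = R_s‖R_g = (150000 × 560)/150600 = 557.9 Ω.
The fractional drop is R_th/(R_th + R_L); requiring this ≤ 0.0690 gives R_L ≥ R_th(1/0.0690 − 1) = 557.9 × 13.49 = 7.53 kΩ.

R_L(min) ≈ 7.53 kΩ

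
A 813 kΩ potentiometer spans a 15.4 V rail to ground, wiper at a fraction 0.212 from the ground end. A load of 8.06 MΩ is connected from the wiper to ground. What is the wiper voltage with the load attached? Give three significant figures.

V ≈ 3.21 V

The wiper splits the pot into (1−α)R = 640.6 kΩ above and αR = 172.4 kΩ below.
Lower section ‖ load = 168.7 kΩ.
V_wiper = 15.4 × 168.7/(640.6 + 168.7) = 3.21 V.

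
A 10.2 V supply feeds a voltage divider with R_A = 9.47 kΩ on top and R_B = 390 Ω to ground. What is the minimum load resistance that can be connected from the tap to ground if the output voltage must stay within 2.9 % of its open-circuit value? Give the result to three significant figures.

R_L(min) ≈ 12.5 kΩ

Output resistance R_th = R_A‖R_B = (9470 × 390)/9860 = 374.6 Ω.
The fractional drop is R_th/(R_th + R_L); requiring this ≤ 0.0290 gives R_L ≥ R_th(1/0.0290 − 1) = 374.6 × 33.48 = 12.5 kΩ.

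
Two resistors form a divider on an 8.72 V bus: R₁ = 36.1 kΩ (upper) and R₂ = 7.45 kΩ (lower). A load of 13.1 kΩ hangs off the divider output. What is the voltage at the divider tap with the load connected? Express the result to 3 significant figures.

The load sits in parallel with R₂: R₂‖R_L = (7.45 × 13.1) / (7.45 + 13.1) = 4.749 kΩ.
V_out = 8.72 × 4.749 / (36.1 + 4.749) = 8.72 × 4.749/40.85 = 1.01 V.

V_out ≈ 1.01 V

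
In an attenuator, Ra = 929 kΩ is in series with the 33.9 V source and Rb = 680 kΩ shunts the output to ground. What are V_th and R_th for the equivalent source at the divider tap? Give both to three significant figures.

V_th = 14.3 V, R_th = 393 kΩ

V_th is the open-circuit tap voltage: 33.9 × 680/(929 + 680) = 14.3 V.
With the supply zeroed, Ra and Rb appear in parallel from the tap: R_th = Ra‖Rb = (929 × 680)/1609 = 393 kΩ.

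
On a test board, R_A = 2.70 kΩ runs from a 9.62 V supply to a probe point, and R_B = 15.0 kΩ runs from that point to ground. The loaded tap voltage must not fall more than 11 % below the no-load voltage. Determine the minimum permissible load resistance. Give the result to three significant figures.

Output resistance R_th = R_A‖R_B = (2.70 × 15.0)/17.70 = 2.288 kΩ.
The fractional drop is R_th/(R_th + R_L); requiring this ≤ 0.110 gives R_L ≥ R_th(1/0.110 − 1) = 2.288 × 8.091 = 18.5 kΩ.

R_L(min) ≈ 18.5 kΩ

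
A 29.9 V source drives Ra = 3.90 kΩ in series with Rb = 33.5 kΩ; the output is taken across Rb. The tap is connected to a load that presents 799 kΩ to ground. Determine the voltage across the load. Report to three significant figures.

The load sits in parallel with Rb: Rb‖R_L = (33.5 × 799) / (33.5 + 799) = 32.15 kΩ.
V_out = 29.9 × 32.15 / (3.90 + 32.15) = 29.9 × 32.15/36.05 = 26.7 V.

V_out ≈ 26.7 V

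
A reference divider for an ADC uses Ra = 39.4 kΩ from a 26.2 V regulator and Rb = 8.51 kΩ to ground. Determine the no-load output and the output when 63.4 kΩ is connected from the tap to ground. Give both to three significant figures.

Open-circuit: V = 26.2 × 8.51/(39.4 + 8.51) = 4.65 V.
With the load, Rb becomes Rb‖R_L = 7.503 kΩ, so V = 26.2 × 7.503/46.90 = 4.19 V.

Unloaded: 4.65 V; loaded: 4.19 V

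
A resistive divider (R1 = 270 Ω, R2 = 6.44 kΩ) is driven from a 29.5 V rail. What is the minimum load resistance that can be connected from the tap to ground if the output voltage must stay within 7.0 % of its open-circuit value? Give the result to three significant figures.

R_L(min) ≈ 3.44 kΩ

Output resistance R_th = R1‖R2 = (270 × 6440)/6710 = 259.1 Ω.
The fractional drop is R_th/(R_th + R_L); requiring this ≤ 0.0700 gives R_L ≥ R_th(1/0.0700 − 1) = 259.1 × 13.29 = 3.44 kΩ.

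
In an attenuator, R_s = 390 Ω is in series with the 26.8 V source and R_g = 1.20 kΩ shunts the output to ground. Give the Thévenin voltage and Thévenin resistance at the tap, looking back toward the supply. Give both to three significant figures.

V_th = 20.2 V, R_th = 294 Ω

V_th is the open-circuit tap voltage: 26.8 × 1200/(390 + 1200) = 20.2 V.
With the supply zeroed, R_s and R_g appear in parallel from the tap: R_th = R_s‖R_g = (390 × 1200)/1590 = 294 Ω.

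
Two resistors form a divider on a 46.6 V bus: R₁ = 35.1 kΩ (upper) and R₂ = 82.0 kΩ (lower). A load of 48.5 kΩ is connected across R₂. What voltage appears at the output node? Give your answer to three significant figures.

The load sits in parallel with R₂: R₂‖R_L = (82.0 × 48.5) / (82.0 + 48.5) = 30.48 kΩ.
V_out = 46.6 × 30.48 / (35.1 + 30.48) = 46.6 × 30.48/65.58 = 21.7 V.

V_out ≈ 21.7 V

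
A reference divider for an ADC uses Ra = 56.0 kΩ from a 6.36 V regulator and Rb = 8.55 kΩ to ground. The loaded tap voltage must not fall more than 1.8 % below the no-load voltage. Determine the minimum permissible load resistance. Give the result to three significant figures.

Output resistance R_th = Ra‖Rb = (56.0 × 8.55)/64.55 = 7.418 kΩ.
The fractional drop is R_th/(R_th + R_L); requiring this ≤ 0.0180 gives R_L ≥ R_th(1/0.0180 − 1) = 7.418 × 54.56 = 405 kΩ.

R_L(min) ≈ 405 kΩ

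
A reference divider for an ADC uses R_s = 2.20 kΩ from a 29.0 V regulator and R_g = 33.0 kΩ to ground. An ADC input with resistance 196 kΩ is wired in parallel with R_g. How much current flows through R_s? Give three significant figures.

I ≈ 0.953 mA

R_g‖R_L = 28.24 kΩ, so the source sees R_s + R_g‖R_L = 30.44 kΩ.
I = 29.0 V / 30.44 kΩ = 0.953 mA.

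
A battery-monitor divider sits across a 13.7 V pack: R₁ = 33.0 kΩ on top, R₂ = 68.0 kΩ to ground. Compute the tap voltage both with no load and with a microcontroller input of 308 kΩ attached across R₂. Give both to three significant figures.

Unloaded: 9.22 V; loaded: 8.60 V

Open-circuit: V = 13.7 × 68.0/(33.0 + 68.0) = 9.22 V.
With the load, R₂ becomes R₂‖R_L = 55.70 kΩ, so V = 13.7 × 55.70/88.70 = 8.60 V.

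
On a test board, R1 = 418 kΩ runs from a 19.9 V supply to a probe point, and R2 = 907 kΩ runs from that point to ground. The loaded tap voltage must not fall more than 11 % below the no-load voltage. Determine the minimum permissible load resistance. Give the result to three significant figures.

Output resistance R_th = R1‖R2 = (418 × 907)/1325 = 286.1 kΩ.
The fractional drop is R_th/(R_th + R_L); requiring this ≤ 0.110 gives R_L ≥ R_th(1/0.110 − 1) = 286.1 × 8.091 = 2.32 MΩ.

R_L(min) ≈ 2.32 MΩ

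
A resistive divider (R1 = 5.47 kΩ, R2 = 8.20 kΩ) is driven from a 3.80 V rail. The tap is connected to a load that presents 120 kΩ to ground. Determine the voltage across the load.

The load sits in parallel with R2: R2‖R_L = (8.20 × 120) / (8.20 + 120) = 7.676 kΩ.
V_out = 3.80 × 7.676 / (5.47 + 7.676) = 3.80 × 7.676/13.15 = 2.22 V.
(Unloaded it would have been 2.28 V.)

V_out ≈ 2.22 V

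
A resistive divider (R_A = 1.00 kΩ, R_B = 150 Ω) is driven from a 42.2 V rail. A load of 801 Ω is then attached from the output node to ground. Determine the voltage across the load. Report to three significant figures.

The load sits in parallel with R_B: R_B‖R_L = (150 × 801) / (150 + 801) = 126.3 Ω.
V_out = 42.2 × 126.3 / (1000 + 126.3) = 42.2 × 126.3/1126 = 4.73 V.
(Unloaded it would have been 5.50 V.)

V_out ≈ 4.73 V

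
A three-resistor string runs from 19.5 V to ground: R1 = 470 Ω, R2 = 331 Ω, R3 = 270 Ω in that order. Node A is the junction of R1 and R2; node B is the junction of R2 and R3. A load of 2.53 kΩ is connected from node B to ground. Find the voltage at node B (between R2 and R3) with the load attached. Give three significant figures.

At node B, R3 is in parallel with the load: R3‖R_L = 244.0 Ω.
Below node A the resistance is R2 + (R3‖R_L) = 575.0 Ω, so V_A = 19.5 × 575.0/1045 = 10.73 V.
Then V_B = V_A × (R3‖R_L)/(R2 + R3‖R_L) = 10.73 × 244.0/575.0 = 4.55 V.

V ≈ 4.55 V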